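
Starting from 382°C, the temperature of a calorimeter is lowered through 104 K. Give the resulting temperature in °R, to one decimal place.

992.1°R

The 104 K change is an interval; Kelvin and Celsius degrees are the same size, so ΔC = -104°C.
Final Celsius temperature: 382.0000 - 104.0000 = 278.0000°C.
In Rankine: 278.0000 × 1.8 + 491.67 = 992.1°R.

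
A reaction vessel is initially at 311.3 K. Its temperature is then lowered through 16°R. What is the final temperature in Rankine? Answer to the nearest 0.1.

544.3°R

Initial temperature in Celsius: 311.3 - 273.15 = 38.1500°C.
The 16°R change is an interval, so only the factor 5/9 applies: -16 × 5/9 = -8.8889°C.
Final Celsius temperature: 38.1500 - 8.8889 = 29.2611°C.
In Rankine: 29.2611 × 1.8 + 491.67 = 544.3°R.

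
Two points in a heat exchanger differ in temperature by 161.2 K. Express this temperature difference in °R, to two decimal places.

290.16°R

Only the scale ratio 1.8 matters for a change in temperature.
161.2 × 1.8 = 290.16.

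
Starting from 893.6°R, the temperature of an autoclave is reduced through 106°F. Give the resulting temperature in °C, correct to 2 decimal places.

164.41°C

Initial temperature in Celsius: (893.6 - 491.67) × 5/9 = 223.2944°C.
The 106°F change is an interval, so only the factor 5/9 applies: -106 × 5/9 = -58.8889°C.
Final Celsius temperature: 223.2944 - 58.8889 = 164.4056°C.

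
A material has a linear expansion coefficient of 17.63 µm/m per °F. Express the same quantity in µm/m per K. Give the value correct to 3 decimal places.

31.734 µm/m per K

Since only a temperature interval is involved, the additive offset between the scales drops out.
A change of 1 K is a change of 1.8°F, so per K the value is 17.63 × 1.8 = 31.734.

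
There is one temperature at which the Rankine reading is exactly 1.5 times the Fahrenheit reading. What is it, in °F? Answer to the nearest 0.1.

Let F be the Fahrenheit reading. The Rankine reading is R = 1·F + 459.67.
Require R = 1.5·F: 1·F + 459.67 = 1.5·F.
(-0.5)·F = -459.67  ⇒  F = 919.3.

919.3°F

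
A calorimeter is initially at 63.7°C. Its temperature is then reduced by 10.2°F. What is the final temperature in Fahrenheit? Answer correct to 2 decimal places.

The 10.2°F change is an interval, so only the factor 5/9 applies: -10.2 × 5/9 = -5.6667°C.
Final Celsius temperature: 63.7000 - 5.6667 = 58.0333°C.
In Fahrenheit: 58.0333 × 1.8 + 32 = 136.46°F.

136.46°F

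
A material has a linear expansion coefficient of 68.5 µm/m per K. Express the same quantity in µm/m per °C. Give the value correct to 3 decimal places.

Since only a temperature interval is involved, the additive offset between the scales drops out.
A change of 1°C is a change of 1 K, so per °C the value is 68.5 × 1 = 68.500.

68.500 µm/m per °C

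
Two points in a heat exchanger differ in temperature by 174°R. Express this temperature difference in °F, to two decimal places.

174.00°F

Rankine and Fahrenheit degrees are the same size, so the interval is unchanged: 174.00.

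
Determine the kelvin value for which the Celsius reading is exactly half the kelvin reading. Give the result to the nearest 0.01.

546.30 K

Let K be the kelvin reading. The Celsius reading is C = 1·K - 273.15.
Require C = 0.5·K: 1·K - 273.15 = 0.5·K.
(0.5)·K = 273.15  ⇒  K = 546.30.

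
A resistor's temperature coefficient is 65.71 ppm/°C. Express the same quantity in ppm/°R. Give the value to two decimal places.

36.51 ppm/°R

Since only a temperature interval is involved, the additive offset between the scales drops out.
A change of 1°R is a change of 5/9°C, so per °R the value is 65.71 × 5/9 = 36.51.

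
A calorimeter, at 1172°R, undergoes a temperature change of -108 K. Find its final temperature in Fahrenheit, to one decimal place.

Initial temperature in Celsius: (1172 - 491.67) × 5/9 = 377.9611°C.
The 108 K change is an interval; Kelvin and Celsius degrees are the same size, so ΔC = -108°C.
Final Celsius temperature: 377.9611 - 108.0000 = 269.9611°C.
In Fahrenheit: 269.9611 × 1.8 + 32 = 517.9°F.

517.9°F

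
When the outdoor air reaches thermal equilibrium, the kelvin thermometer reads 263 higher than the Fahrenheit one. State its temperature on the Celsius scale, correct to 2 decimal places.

-27.31°C

Let x be the Fahrenheit reading; then the kelvin reading is 5/9·x + 255.372.
(5/9·x + 255.372) - x = 263  ⇒  (-4/9)·x = 7.62778  ⇒  x = -17.1625°F.
In Celsius: (-17.1625 - 32) × 5/9 = -27.31°C.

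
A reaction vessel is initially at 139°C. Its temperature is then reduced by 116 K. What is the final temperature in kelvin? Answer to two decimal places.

The 116 K change is an interval; Kelvin and Celsius degrees are the same size, so ΔC = -116°C.
Final Celsius temperature: 139.0000 - 116.0000 = 23.0000°C.
In kelvin: 23.0000 + 273.15 = 296.15 K.

296.15 K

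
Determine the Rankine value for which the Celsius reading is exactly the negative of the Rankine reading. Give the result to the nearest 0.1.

Let R be the Rankine reading. The Celsius reading is C = 5/9·R - 273.15.
Require C = -1·R: 5/9·R - 273.15 = -1·R.
(14/9)·R = 273.15  ⇒  R = 175.6.

175.6°R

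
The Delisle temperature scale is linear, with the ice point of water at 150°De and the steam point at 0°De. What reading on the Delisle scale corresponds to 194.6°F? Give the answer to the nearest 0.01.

14.50°De

First in Celsius: (194.6 - 32) × 5/9 = 90.3333°C.
Linearly onto the Delisle scale: 150 + (90.3333 / 100) × (0 - 150) = 14.50°De.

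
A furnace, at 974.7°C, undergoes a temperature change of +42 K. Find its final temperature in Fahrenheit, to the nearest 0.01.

The 42 K change is an interval; Kelvin and Celsius degrees are the same size, so ΔC = +42°C.
Final Celsius temperature: 974.7000 + 42.0000 = 1016.7000°C.
In Fahrenheit: 1016.7000 × 1.8 + 32 = 1862.06°F.

1862.06°F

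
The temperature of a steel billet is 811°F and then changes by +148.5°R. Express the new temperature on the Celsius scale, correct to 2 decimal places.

Initial temperature in Celsius: (811 - 32) × 5/9 = 432.7778°C.
The 148.5°R change is an interval, so only the factor 5/9 applies: +148.5 × 5/9 = +82.5000°C.
Final Celsius temperature: 432.7778 + 82.5000 = 515.2778°C.

515.28°C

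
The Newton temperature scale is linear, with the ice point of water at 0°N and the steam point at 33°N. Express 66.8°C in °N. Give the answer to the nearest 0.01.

22.04°N

Linearly onto the Newton scale: 0 + (66.8000 / 100) × (33 - 0) = 22.04°N.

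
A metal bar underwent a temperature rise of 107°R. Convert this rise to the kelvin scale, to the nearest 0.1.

An interval of 1°R corresponds to 5/9 K.
107 × 5/9 = 59.4.

59.4 K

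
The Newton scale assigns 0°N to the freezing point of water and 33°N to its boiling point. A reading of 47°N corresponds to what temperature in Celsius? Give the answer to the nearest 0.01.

142.42°C

Linear interpolation between the fixed points: C = (47 - 0) × 100 / (33 - 0) = 142.4242°C.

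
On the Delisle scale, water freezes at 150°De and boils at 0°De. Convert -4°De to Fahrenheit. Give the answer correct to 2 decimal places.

Linear interpolation between the fixed points: C = (-4 - 150) × 100 / (0 - 150) = 102.6667°C.
Then 102.6667 × 1.8 + 32 = 216.80°F.

216.80°F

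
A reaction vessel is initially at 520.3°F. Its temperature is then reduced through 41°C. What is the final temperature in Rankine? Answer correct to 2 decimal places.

Initial temperature in Celsius: (520.3 - 32) × 5/9 = 271.2778°C.
Final Celsius temperature: 271.2778 - 41.0000 = 230.2778°C.
In Rankine: 230.2778 × 1.8 + 491.67 = 906.17°R.

906.17°R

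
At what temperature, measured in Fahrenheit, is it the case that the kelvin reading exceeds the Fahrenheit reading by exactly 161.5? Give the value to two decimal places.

Let F be the Fahrenheit reading. The kelvin reading is K = 5/9·F + 255.372.
Require K - F = 161.5: (-4/9)·F + 255.372 = 161.5.
F = (161.5 - 255.372) / (-4/9) = 211.21.

211.21°F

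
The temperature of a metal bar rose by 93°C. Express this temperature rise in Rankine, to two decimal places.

For a temperature interval the offset drops out; only the factor 1.8 applies.
93 × 1.8 = 167.40.

167.40°R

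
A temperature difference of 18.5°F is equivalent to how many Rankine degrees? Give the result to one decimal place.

18.5°R

Fahrenheit and Rankine degrees are the same size, so the interval is unchanged: 18.5.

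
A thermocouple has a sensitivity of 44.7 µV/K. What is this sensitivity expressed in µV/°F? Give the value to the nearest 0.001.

24.833 µV/°F

Since only a temperature interval is involved, the additive offset between the scales drops out.
A change of 1°F is a change of 5/9 K, so per °F the value is 44.7 × 5/9 = 24.833.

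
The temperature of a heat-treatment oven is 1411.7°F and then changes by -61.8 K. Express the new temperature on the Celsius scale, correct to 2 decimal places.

704.70°C

Initial temperature in Celsius: (1411.7 - 32) × 5/9 = 766.5000°C.
The 61.8 K change is an interval; Kelvin and Celsius degrees are the same size, so ΔC = -61.8°C.
Final Celsius temperature: 766.5000 - 61.8000 = 704.7000°C.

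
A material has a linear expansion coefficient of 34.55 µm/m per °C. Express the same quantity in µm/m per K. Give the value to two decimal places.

34.55 µm/m per K

The quantity depends on a temperature interval, so only the ratio of degree sizes applies; the offset between the scales is irrelevant.
A change of 1 K is a change of 1°C, so per K the value is 34.55 × 1 = 34.55.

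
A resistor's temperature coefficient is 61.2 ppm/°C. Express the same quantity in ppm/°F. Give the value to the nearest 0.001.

Since only a temperature interval is involved, the additive offset between the scales drops out.
A change of 1°F is a change of 5/9°C, so per °F the value is 61.2 × 5/9 = 34.000.

34.000 ppm/°F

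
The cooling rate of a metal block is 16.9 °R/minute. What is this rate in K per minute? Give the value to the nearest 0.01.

9.39 K/minute

Since only a temperature interval is involved, the additive offset between the scales drops out.
A change of 1°R is a change of 5/9 K, so 16.9 × 5/9 = 9.39.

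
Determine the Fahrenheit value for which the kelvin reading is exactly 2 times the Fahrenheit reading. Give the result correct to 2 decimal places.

176.80°F

Let F be the Fahrenheit reading. The kelvin reading is K = 5/9·F + 255.372.
Require K = 2·F: 5/9·F + 255.372 = 2·F.
(-13/9)·F = -255.372  ⇒  F = 176.80.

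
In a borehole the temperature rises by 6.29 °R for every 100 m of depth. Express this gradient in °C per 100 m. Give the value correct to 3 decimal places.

3.494 °C/100 m

Since only a temperature interval is involved, the additive offset between the scales drops out.
A change of 1°R is a change of 5/9°C, so 6.29 × 5/9 = 3.494.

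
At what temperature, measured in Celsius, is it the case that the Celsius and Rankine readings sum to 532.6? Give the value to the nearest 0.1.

14.6°C

Let C be the Celsius reading. The Rankine reading is R = 1.8·C + 491.67.
Require C + R = 532.6: (2.8)·C + 491.67 = 532.6.
C = (532.6 - 491.67) / (2.8) = 14.6.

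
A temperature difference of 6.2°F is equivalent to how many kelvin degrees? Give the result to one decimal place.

3.4 K

Only the scale ratio 5/9 matters for a change in temperature.
6.2 × 5/9 = 3.4.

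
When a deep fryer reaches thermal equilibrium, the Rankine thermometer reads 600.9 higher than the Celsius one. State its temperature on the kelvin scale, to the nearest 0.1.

409.7 K

Let x be the Celsius reading; then the Rankine reading is 1.8·x + 491.67.
(1.8·x + 491.67) - x = 600.9  ⇒  (0.8)·x = 109.23  ⇒  x = 136.5375°C.
In kelvin: 136.5375 + 273.15 = 409.7 K.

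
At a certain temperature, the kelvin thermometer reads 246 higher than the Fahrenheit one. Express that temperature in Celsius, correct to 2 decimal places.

Let x be the Fahrenheit reading; then the kelvin reading is 5/9·x + 255.372.
(5/9·x + 255.372) - x = 246  ⇒  (-4/9)·x = -9.37222  ⇒  x = 21.0875°F.
In Celsius: (21.0875 - 32) × 5/9 = -6.06°C.

-6.06°C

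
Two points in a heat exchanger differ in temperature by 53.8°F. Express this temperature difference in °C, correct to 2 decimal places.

29.89°C

An interval of 1°F corresponds to 5/9°C.
53.8 × 5/9 = 29.89.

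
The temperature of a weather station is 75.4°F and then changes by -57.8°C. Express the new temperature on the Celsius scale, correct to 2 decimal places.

Initial temperature in Celsius: (75.4 - 32) × 5/9 = 24.1111°C.
Final Celsius temperature: 24.1111 - 57.8000 = -33.6889°C.

-33.69°C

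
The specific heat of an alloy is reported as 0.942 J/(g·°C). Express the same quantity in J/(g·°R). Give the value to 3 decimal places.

The quantity depends on a temperature interval, so only the ratio of degree sizes applies; the offset between the scales is irrelevant.
A change of 1°R is a change of 5/9°C, so per °R the value is 0.942 × 5/9 = 0.523.

0.523 J/(g·°R)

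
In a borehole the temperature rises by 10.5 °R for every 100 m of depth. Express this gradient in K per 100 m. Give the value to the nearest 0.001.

The quantity depends on a temperature interval, so only the ratio of degree sizes applies; the offset between the scales is irrelevant.
A change of 1°R is a change of 5/9 K, so 10.5 × 5/9 = 5.833.

5.833 K/100 m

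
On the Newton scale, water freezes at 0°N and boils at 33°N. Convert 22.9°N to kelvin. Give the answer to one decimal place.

Linear interpolation between the fixed points: C = (22.9 - 0) × 100 / (33 - 0) = 69.3939°C.
Then 69.3939 + 273.15 = 342.5 K.

342.5 K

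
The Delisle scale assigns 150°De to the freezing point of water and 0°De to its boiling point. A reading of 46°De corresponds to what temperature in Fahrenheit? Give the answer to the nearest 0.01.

Linear interpolation between the fixed points: C = (46 - 150) × 100 / (0 - 150) = 69.3333°C.
Then 69.3333 × 1.8 + 32 = 156.80°F.

156.80°F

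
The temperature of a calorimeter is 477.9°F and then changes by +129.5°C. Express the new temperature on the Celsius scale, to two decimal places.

377.22°C

Initial temperature in Celsius: (477.9 - 32) × 5/9 = 247.7222°C.
Final Celsius temperature: 247.7222 + 129.5000 = 377.2222°C.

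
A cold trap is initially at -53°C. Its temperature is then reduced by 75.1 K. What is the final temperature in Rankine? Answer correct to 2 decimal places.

261.09°R

The 75.1 K change is an interval; Kelvin and Celsius degrees are the same size, so ΔC = -75.1°C.
Final Celsius temperature: -53.0000 - 75.1000 = -128.1000°C.
In Rankine: -128.1000 × 1.8 + 491.67 = 261.09°R.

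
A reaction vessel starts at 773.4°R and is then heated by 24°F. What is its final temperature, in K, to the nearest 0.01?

Initial temperature in Celsius: (773.4 - 491.67) × 5/9 = 156.5167°C.
The 24°F change is an interval, so only the factor 5/9 applies: +24 × 5/9 = +13.3333°C.
Final Celsius temperature: 156.5167 + 13.3333 = 169.8500°C.
In kelvin: 169.8500 + 273.15 = 443.00 K.

443.00 K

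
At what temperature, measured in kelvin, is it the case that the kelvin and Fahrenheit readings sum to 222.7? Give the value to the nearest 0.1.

Let K be the kelvin reading. The Fahrenheit reading is F = 1.8·K - 459.67.
Require K + F = 222.7: (2.8)·K - 459.67 = 222.7.
K = (222.7 + 459.67) / (2.8) = 243.7.

243.7 K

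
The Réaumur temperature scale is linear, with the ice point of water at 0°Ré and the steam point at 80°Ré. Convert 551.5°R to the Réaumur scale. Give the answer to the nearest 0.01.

26.59°Ré

First in Celsius: (551.5 - 491.67) × 5/9 = 33.2389°C.
Linearly onto the Réaumur scale: 0 + (33.2389 / 100) × (80 - 0) = 26.59°Ré.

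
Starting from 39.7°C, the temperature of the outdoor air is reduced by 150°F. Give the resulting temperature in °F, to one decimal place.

-46.5°F

The 150°F change is an interval, so only the factor 5/9 applies: -150 × 5/9 = -83.3333°C.
Final Celsius temperature: 39.7000 - 83.3333 = -43.6333°C.
In Fahrenheit: -43.6333 × 1.8 + 32 = -46.5°F.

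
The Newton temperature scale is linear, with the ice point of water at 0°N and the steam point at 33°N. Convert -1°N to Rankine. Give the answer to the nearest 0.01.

Linear interpolation between the fixed points: C = (-1 - 0) × 100 / (33 - 0) = -3.0303°C.
Then -3.0303 × 1.8 + 491.67 = 486.22°R.

486.22°R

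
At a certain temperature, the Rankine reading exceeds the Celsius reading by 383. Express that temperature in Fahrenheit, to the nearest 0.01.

-212.51°F

Let x be the Celsius reading; then the Rankine reading is 1.8·x + 491.67.
(1.8·x + 491.67) - x = 383  ⇒  (0.8)·x = -108.67  ⇒  x = -135.8375°C.
In Fahrenheit: -135.8375 × 1.8 + 32 = -212.51°F.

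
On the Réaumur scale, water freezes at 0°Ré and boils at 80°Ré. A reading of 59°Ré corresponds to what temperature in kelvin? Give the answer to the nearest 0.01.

Linear interpolation between the fixed points: C = (59 - 0) × 100 / (80 - 0) = 73.7500°C.
Then 73.7500 + 273.15 = 346.90 K.

346.90 K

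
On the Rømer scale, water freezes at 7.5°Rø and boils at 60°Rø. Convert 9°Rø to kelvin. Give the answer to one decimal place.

Linear interpolation between the fixed points: C = (9 - 7.5) × 100 / (60 - 7.5) = 2.8571°C.
Then 2.8571 + 273.15 = 276.0 K.

276.0 K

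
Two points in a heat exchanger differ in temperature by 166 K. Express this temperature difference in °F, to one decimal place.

298.8°F

For a temperature interval the offset drops out; only the factor 1.8 applies.
166 × 1.8 = 298.8.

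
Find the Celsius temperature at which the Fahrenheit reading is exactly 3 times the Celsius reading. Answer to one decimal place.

Let C be the Celsius reading. The Fahrenheit reading is F = 1.8·C + 32.
Require F = 3·C: 1.8·C + 32 = 3·C.
(-1.2)·C = -32  ⇒  C = 26.7.

26.7°C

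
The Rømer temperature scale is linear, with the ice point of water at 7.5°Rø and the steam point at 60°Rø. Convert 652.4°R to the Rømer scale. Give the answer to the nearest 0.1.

54.4°Rø

First in Celsius: (652.4 - 491.67) × 5/9 = 89.2944°C.
Linearly onto the Rømer scale: 7.5 + (89.2944 / 100) × (60 - 7.5) = 54.4°Rø.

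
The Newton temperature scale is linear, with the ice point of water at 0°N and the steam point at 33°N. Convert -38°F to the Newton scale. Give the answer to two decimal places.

First in Celsius: (-38 - 32) × 5/9 = -38.8889°C.
Linearly onto the Newton scale: 0 + (-38.8889 / 100) × (33 - 0) = -12.83°N.

-12.83°N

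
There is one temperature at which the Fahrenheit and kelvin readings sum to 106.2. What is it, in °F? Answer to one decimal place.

-95.9°F

Let F be the Fahrenheit reading. The kelvin reading is K = 5/9·F + 255.372.
Require F + K = 106.2: (14/9)·F + 255.372 = 106.2.
F = (106.2 - 255.372) / (14/9) = -95.9.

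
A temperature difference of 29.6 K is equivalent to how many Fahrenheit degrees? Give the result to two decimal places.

53.28°F

Only the scale ratio 1.8 matters for a change in temperature.
29.6 × 1.8 = 53.28.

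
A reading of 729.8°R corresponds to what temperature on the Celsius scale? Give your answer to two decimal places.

In Celsius: (729.8 - 491.67) × 5/9 = 132.2944°C.

132.29°C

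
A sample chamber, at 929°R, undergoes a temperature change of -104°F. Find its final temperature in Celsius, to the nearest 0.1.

Initial temperature in Celsius: (929 - 491.67) × 5/9 = 242.9611°C.
The 104°F change is an interval, so only the factor 5/9 applies: -104 × 5/9 = -57.7778°C.
Final Celsius temperature: 242.9611 - 57.7778 = 185.1833°C.

185.2°C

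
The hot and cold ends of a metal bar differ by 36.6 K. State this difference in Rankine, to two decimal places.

An interval of 1 K corresponds to 1.8°R.
36.6 × 1.8 = 65.88.

65.88°R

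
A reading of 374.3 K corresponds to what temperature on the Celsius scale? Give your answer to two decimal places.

101.15°C

In Celsius: 374.3 - 273.15 = 101.1500°C.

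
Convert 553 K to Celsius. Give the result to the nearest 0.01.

279.85°C

In Celsius: 553 - 273.15 = 279.8500°C.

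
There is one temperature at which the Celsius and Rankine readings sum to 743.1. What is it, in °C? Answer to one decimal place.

Let C be the Celsius reading. The Rankine reading is R = 1.8·C + 491.67.
Require C + R = 743.1: (2.8)·C + 491.67 = 743.1.
C = (743.1 - 491.67) / (2.8) = 89.8.

89.8°C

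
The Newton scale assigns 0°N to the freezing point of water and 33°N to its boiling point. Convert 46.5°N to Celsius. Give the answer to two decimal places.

Linear interpolation between the fixed points: C = (46.5 - 0) × 100 / (33 - 0) = 140.9091°C.

140.91°C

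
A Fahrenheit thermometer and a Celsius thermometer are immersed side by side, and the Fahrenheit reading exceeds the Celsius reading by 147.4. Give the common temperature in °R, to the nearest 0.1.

751.3°R

Let x be the Fahrenheit reading; then the Celsius reading is 5/9·x - 17.7778.
(5/9·x - 17.7778) - x = -147.4  ⇒  (-4/9)·x = -129.622  ⇒  x = 291.6500°F.
In Celsius: (291.65 - 32) × 5/9 = 144.2500°C.
In Rankine: 144.2500 × 1.8 + 491.67 = 751.3°R.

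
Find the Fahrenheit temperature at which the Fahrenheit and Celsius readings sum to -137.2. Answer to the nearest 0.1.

-76.8°F

Let F be the Fahrenheit reading. The Celsius reading is C = 5/9·F - 17.7778.
Require F + C = -137.2: (14/9)·F - 17.7778 = -137.2.
F = (-137.2 + 17.7778) / (14/9) = -76.8.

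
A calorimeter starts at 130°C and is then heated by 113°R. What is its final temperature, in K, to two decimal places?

465.93 K

The 113°R change is an interval, so only the factor 5/9 applies: +113 × 5/9 = +62.7778°C.
Final Celsius temperature: 130.0000 + 62.7778 = 192.7778°C.
In kelvin: 192.7778 + 273.15 = 465.93 K.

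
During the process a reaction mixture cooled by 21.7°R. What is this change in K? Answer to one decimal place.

12.1 K

Only the scale ratio 5/9 matters for a change in temperature.
21.7 × 5/9 = 12.1.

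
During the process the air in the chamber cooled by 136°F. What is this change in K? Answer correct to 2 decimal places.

Only the scale ratio 5/9 matters for a change in temperature.
136 × 5/9 = 75.56.

75.56 K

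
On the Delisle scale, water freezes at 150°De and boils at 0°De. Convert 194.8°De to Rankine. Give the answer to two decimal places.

437.91°R

Linear interpolation between the fixed points: C = (194.8 - 150) × 100 / (0 - 150) = -29.8667°C.
Then -29.8667 × 1.8 + 491.67 = 437.91°R.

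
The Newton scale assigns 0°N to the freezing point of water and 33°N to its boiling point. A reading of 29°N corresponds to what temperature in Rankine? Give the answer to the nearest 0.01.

Linear interpolation between the fixed points: C = (29 - 0) × 100 / (33 - 0) = 87.8788°C.
Then 87.8788 × 1.8 + 491.67 = 649.85°R.

649.85°R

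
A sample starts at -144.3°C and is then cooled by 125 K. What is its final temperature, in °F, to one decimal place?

The 125 K change is an interval; Kelvin and Celsius degrees are the same size, so ΔC = -125°C.
Final Celsius temperature: -144.3000 - 125.0000 = -269.3000°C.
In Fahrenheit: -269.3000 × 1.8 + 32 = -452.7°F.

-452.7°F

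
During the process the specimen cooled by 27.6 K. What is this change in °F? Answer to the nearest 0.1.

49.7°F

For a temperature interval the offset drops out; only the factor 1.8 applies.
27.6 × 1.8 = 49.7.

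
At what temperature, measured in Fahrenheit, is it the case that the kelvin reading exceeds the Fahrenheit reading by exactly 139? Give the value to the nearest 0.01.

261.84°F

Let F be the Fahrenheit reading. The kelvin reading is K = 5/9·F + 255.372.
Require K - F = 139: (-4/9)·F + 255.372 = 139.
F = (139 - 255.372) / (-4/9) = 261.84.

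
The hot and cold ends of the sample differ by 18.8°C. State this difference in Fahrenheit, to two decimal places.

An interval of 1°C corresponds to 1.8°F.
18.8 × 1.8 = 33.84.

33.84°F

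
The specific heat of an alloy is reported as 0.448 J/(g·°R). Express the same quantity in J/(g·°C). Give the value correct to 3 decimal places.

0.806 J/(g·°C)

The quantity depends on a temperature interval, so only the ratio of degree sizes applies; the offset between the scales is irrelevant.
A change of 1°C is a change of 1.8°R, so per °C the value is 0.448 × 1.8 = 0.806.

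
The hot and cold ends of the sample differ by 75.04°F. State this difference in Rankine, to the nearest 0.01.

75.04°R

Fahrenheit and Rankine degrees are the same size, so the interval is unchanged: 75.04.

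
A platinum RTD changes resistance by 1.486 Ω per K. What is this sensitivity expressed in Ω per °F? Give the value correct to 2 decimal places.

The quantity depends on a temperature interval, so only the ratio of degree sizes applies; the offset between the scales is irrelevant.
A change of 1°F is a change of 5/9 K, so per °F the value is 1.486 × 5/9 = 0.83.

0.83 Ω per °F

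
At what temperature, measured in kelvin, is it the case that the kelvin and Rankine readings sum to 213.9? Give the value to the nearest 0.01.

76.39 K

Let K be the kelvin reading. The Rankine reading is R = 1.8·K.
Require K + R = 213.9: (2.8)·K = 213.9.
K = (213.9) / (2.8) = 76.39.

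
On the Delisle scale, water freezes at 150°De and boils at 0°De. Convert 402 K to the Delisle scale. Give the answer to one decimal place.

First in Celsius: 402 - 273.15 = 128.8500°C.
Linearly onto the Delisle scale: 150 + (128.8500 / 100) × (0 - 150) = -43.3°De.

-43.3°De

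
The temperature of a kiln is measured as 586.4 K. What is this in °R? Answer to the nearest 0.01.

In Celsius: 586.4 - 273.15 = 313.2500°C.
In Rankine: 313.2500 × 1.8 + 491.67 = 1055.52°R.

1055.52°R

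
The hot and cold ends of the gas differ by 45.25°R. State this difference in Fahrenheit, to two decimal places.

Rankine and Fahrenheit degrees are the same size, so the interval is unchanged: 45.25.

45.25°F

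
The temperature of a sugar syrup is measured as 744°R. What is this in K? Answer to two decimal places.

413.33 K

In Celsius: (744 - 491.67) × 5/9 = 140.1833°C.
In kelvin: 140.1833 + 273.15 = 413.33 K.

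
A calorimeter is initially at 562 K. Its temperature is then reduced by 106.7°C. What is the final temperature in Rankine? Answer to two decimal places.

Initial temperature in Celsius: 562 - 273.15 = 288.8500°C.
Final Celsius temperature: 288.8500 - 106.7000 = 182.1500°C.
In Rankine: 182.1500 × 1.8 + 491.67 = 819.54°R.

819.54°R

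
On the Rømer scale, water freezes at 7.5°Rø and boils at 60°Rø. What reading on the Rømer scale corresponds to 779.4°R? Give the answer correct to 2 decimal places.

91.42°Rø

First in Celsius: (779.4 - 491.67) × 5/9 = 159.8500°C.
Linearly onto the Rømer scale: 7.5 + (159.8500 / 100) × (60 - 7.5) = 91.42°Rø.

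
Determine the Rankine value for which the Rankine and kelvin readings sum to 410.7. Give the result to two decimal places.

Let R be the Rankine reading. The kelvin reading is K = 5/9·R.
Require R + K = 410.7: (14/9)·R = 410.7.
R = (410.7) / (14/9) = 264.02.

264.02°R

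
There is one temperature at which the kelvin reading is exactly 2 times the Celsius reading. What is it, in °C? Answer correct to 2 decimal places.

273.15°C

Let C be the Celsius reading. The kelvin reading is K = 1·C + 273.15.
Require K = 2·C: 1·C + 273.15 = 2·C.
(-1)·C = -273.15  ⇒  C = 273.15.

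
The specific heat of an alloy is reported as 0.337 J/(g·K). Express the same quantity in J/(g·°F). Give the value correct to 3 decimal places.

The quantity depends on a temperature interval, so only the ratio of degree sizes applies; the offset between the scales is irrelevant.
A change of 1°F is a change of 5/9 K, so per °F the value is 0.337 × 5/9 = 0.187.

0.187 J/(g·°F)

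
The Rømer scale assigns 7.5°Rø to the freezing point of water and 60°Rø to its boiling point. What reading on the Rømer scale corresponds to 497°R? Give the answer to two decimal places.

First in Celsius: (497 - 491.67) × 5/9 = 2.9611°C.
Linearly onto the Rømer scale: 7.5 + (2.9611 / 100) × (60 - 7.5) = 9.05°Rø.

9.05°Rø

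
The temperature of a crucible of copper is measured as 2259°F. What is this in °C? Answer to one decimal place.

1237.2°C

In Celsius: (2259 - 32) × 5/9 = 1237.2222°C.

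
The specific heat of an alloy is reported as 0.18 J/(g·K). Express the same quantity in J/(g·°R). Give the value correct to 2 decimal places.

Since only a temperature interval is involved, the additive offset between the scales drops out.
A change of 1°R is a change of 5/9 K, so per °R the value is 0.18 × 5/9 = 0.10.

0.10 J/(g·°R)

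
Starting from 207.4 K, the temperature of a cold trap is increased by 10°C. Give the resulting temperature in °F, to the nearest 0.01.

-68.35°F

Initial temperature in Celsius: 207.4 - 273.15 = -65.7500°C.
Final Celsius temperature: -65.7500 + 10.0000 = -55.7500°C.
In Fahrenheit: -55.7500 × 1.8 + 32 = -68.35°F.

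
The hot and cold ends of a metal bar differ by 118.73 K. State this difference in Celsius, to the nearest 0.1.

118.7°C

Kelvin and Celsius degrees are the same size, so the interval is unchanged: 118.7.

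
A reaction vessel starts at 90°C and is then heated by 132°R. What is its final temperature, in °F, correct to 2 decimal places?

326.00°F

The 132°R change is an interval, so only the factor 5/9 applies: +132 × 5/9 = +73.3333°C.
Final Celsius temperature: 90.0000 + 73.3333 = 163.3333°C.
In Fahrenheit: 163.3333 × 1.8 + 32 = 326.00°F.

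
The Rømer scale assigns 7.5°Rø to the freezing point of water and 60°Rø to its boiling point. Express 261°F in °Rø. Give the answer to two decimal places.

First in Celsius: (261 - 32) × 5/9 = 127.2222°C.
Linearly onto the Rømer scale: 7.5 + (127.2222 / 100) × (60 - 7.5) = 74.29°Rø.

74.29°Rø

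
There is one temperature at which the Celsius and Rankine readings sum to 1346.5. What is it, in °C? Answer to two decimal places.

Let C be the Celsius reading. The Rankine reading is R = 1.8·C + 491.67.
Require C + R = 1346.5: (2.8)·C + 491.67 = 1346.5.
C = (1346.5 - 491.67) / (2.8) = 305.30.

305.30°C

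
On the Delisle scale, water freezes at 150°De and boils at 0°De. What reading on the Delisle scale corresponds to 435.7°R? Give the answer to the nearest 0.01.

First in Celsius: (435.7 - 491.67) × 5/9 = -31.0944°C.
Linearly onto the Delisle scale: 150 + (-31.0944 / 100) × (0 - 150) = 196.64°De.

196.64°De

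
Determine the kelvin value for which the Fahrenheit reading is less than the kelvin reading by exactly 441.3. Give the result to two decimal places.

Let K be the kelvin reading. The Fahrenheit reading is F = 1.8·K - 459.67.
Require F - K = -441.3: (0.8)·K - 459.67 = -441.3.
K = (-441.3 + 459.67) / (0.8) = 22.96.

22.96 K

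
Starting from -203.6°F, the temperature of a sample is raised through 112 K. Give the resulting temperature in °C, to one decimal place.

-18.9°C

Initial temperature in Celsius: (-203.6 - 32) × 5/9 = -130.8889°C.
The 112 K change is an interval; Kelvin and Celsius degrees are the same size, so ΔC = +112°C.
Final Celsius temperature: -130.8889 + 112.0000 = -18.8889°C.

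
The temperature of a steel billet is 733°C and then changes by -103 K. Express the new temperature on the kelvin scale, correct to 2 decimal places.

The 103 K change is an interval; Kelvin and Celsius degrees are the same size, so ΔC = -103°C.
Final Celsius temperature: 733.0000 - 103.0000 = 630.0000°C.
In kelvin: 630.0000 + 273.15 = 903.15 K.

903.15 K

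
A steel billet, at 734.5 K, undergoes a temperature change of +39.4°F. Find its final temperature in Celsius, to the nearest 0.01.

483.24°C

Initial temperature in Celsius: 734.5 - 273.15 = 461.3500°C.
The 39.4°F change is an interval, so only the factor 5/9 applies: +39.4 × 5/9 = +21.8889°C.
Final Celsius temperature: 461.3500 + 21.8889 = 483.2389°C.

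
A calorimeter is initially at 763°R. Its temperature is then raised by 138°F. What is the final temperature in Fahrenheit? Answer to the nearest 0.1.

441.3°F

Initial temperature in Celsius: (763 - 491.67) × 5/9 = 150.7389°C.
The 138°F change is an interval, so only the factor 5/9 applies: +138 × 5/9 = +76.6667°C.
Final Celsius temperature: 150.7389 + 76.6667 = 227.4056°C.
In Fahrenheit: 227.4056 × 1.8 + 32 = 441.3°F.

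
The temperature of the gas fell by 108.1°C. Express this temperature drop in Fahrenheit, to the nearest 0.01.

Only the scale ratio 1.8 matters for a change in temperature.
108.1 × 1.8 = 194.58.

194.58°F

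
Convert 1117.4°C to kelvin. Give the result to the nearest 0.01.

In kelvin: 1117.4000 + 273.15 = 1390.55 K.

1390.55 K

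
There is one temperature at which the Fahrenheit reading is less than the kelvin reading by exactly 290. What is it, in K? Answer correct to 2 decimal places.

Let K be the kelvin reading. The Fahrenheit reading is F = 1.8·K - 459.67.
Require F - K = -290: (0.8)·K - 459.67 = -290.
K = (-290 + 459.67) / (0.8) = 212.09.

212.09 K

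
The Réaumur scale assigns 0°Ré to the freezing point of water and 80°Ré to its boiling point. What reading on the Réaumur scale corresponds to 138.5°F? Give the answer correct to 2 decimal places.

47.33°Ré

First in Celsius: (138.5 - 32) × 5/9 = 59.1667°C.
Linearly onto the Réaumur scale: 0 + (59.1667 / 100) × (80 - 0) = 47.33°Ré.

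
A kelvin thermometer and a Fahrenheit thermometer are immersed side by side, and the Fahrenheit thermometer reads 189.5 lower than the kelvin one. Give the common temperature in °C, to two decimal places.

Let x be the kelvin reading; then the Fahrenheit reading is 1.8·x - 459.67.
(1.8·x - 459.67) - x = -189.5  ⇒  (0.8)·x = 270.17  ⇒  x = 337.7125 K.
In Celsius: 337.7125 - 273.15 = 64.56°C.

64.56°C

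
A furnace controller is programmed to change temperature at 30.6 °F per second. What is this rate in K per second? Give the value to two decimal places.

The quantity depends on a temperature interval, so only the ratio of degree sizes applies; the offset between the scales is irrelevant.
A change of 1°F is a change of 5/9 K, so 30.6 × 5/9 = 17.00.

17.00 K/second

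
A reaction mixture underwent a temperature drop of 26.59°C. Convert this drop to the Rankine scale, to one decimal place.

Only the scale ratio 1.8 matters for a change in temperature.
26.59 × 1.8 = 47.9.

47.9°R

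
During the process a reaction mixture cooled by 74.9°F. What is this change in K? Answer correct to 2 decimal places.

Only the scale ratio 5/9 matters for a change in temperature.
74.9 × 5/9 = 41.61.

41.61 K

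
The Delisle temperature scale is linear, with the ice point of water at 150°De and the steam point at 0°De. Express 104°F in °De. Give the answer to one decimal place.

90.0°De

First in Celsius: (104 - 32) × 5/9 = 40.0000°C.
Linearly onto the Delisle scale: 150 + (40.0000 / 100) × (0 - 150) = 90.0°De.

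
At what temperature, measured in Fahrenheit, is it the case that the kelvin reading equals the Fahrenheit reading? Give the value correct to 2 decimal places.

574.59°F

Let F be the Fahrenheit reading. The kelvin reading is K = 5/9·F + 255.372.
Set K = F: 5/9·F + 255.372 = F.
(-4/9)·F = -255.372  ⇒  F = 574.59.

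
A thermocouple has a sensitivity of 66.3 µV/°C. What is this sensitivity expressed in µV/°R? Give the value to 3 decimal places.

36.833 µV/°R

Since only a temperature interval is involved, the additive offset between the scales drops out.
A change of 1°R is a change of 5/9°C, so per °R the value is 66.3 × 5/9 = 36.833.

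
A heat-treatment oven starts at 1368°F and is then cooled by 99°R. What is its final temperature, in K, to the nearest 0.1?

Initial temperature in Celsius: (1368 - 32) × 5/9 = 742.2222°C.
The 99°R change is an interval, so only the factor 5/9 applies: -99 × 5/9 = -55.0000°C.
Final Celsius temperature: 742.2222 - 55.0000 = 687.2222°C.
In kelvin: 687.2222 + 273.15 = 960.4 K.

960.4 K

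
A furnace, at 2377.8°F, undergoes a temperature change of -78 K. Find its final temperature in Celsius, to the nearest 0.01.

1225.22°C

Initial temperature in Celsius: (2377.8 - 32) × 5/9 = 1303.2222°C.
The 78 K change is an interval; Kelvin and Celsius degrees are the same size, so ΔC = -78°C.
Final Celsius temperature: 1303.2222 - 78.0000 = 1225.2222°C.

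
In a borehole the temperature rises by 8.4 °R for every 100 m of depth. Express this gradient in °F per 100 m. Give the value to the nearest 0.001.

The quantity depends on a temperature interval, so only the ratio of degree sizes applies; the offset between the scales is irrelevant.
A change of 1°R is a change of 1°F, so 8.4 × 1 = 8.400.

8.400 °F/100 m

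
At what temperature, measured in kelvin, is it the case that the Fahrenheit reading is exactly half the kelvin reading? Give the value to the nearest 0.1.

Let K be the kelvin reading. The Fahrenheit reading is F = 1.8·K - 459.67.
Require F = 0.5·K: 1.8·K - 459.67 = 0.5·K.
(1.3)·K = 459.67  ⇒  K = 353.6.

353.6 K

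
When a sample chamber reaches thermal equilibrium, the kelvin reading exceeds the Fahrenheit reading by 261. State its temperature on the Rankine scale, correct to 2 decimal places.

447.01°R

Let x be the kelvin reading; then the Fahrenheit reading is 1.8·x - 459.67.
(1.8·x - 459.67) - x = -261  ⇒  (0.8)·x = 198.67  ⇒  x = 248.3375 K.
In Celsius: 248.3375 - 273.15 = -24.8125°C.
In Rankine: -24.8125 × 1.8 + 491.67 = 447.01°R.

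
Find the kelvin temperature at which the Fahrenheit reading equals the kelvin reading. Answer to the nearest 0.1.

574.6 K

Let K be the kelvin reading. The Fahrenheit reading is F = 1.8·K - 459.67.
Set F = K: 1.8·K - 459.67 = K.
(0.8)·K = 459.67  ⇒  K = 574.6.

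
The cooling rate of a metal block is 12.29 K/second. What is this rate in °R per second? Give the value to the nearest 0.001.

22.122 °R/second

Since only a temperature interval is involved, the additive offset between the scales drops out.
A change of 1 K is a change of 1.8°R, so 12.29 × 1.8 = 22.122.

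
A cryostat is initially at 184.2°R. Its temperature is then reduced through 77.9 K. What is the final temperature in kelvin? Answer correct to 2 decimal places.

24.43 K

Initial temperature in Celsius: (184.2 - 491.67) × 5/9 = -170.8167°C.
The 77.9 K change is an interval; Kelvin and Celsius degrees are the same size, so ΔC = -77.9°C.
Final Celsius temperature: -170.8167 - 77.9000 = -248.7167°C.
In kelvin: -248.7167 + 273.15 = 24.43 K.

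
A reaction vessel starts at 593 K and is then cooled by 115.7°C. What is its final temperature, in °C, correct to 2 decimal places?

204.15°C

Initial temperature in Celsius: 593 - 273.15 = 319.8500°C.
Final Celsius temperature: 319.8500 - 115.7000 = 204.1500°C.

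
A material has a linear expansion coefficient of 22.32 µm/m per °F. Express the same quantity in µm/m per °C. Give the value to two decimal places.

40.18 µm/m per °C

The quantity depends on a temperature interval, so only the ratio of degree sizes applies; the offset between the scales is irrelevant.
A change of 1°C is a change of 1.8°F, so per °C the value is 22.32 × 1.8 = 40.18.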